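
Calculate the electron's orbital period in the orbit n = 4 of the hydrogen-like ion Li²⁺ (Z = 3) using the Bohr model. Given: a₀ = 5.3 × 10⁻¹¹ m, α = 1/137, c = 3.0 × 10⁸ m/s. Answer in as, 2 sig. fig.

1100 as

r = n²a₀/Z = 4²·5.3 × 10⁻¹¹/3 = 2.8 × 10⁻¹⁰ m
v = Zαc/n = 3·0.0073·3.0 × 10⁸/4 = 1.6 × 10⁶ m/s
T = 2πr/v = 1.1 × 10⁻¹⁵ s = 1100 as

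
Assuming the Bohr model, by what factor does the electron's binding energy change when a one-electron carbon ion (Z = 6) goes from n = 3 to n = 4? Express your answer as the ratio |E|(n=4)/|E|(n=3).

|E| ∝ Z^2 · n^-2; with Z fixed, |E| ∝ n^-2.
|E|(n=4)/|E|(n=3) = (4/3)^-2 = 9/16

9/16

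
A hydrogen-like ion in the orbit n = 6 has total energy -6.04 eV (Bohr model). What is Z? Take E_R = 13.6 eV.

E_n = −E_R Z²/n² ⇒ Z² = −E_n n²/E_R = 6.04 × 6² / 13.6 ≈ 15.99
Z = 4

4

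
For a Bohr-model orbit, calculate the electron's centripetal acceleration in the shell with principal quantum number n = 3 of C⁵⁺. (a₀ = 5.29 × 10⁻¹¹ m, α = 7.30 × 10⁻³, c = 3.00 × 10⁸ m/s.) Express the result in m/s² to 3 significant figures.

2.42 × 10²³ m/s²

r = n²a₀/Z = 7.94 × 10⁻¹¹ m, v = Zαc/n = 4.38 × 10⁶ m/s
a = v²/r = (4.38 × 10⁶)² / 7.94 × 10⁻¹¹ = 2.42 × 10²³ m/s²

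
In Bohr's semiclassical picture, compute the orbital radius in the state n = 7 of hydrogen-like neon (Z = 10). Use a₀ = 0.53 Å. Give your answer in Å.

r_n = n²a₀/Z = 7² × 0.53 / 10
    = 49 × 0.53 / 10 = 2.6 Å

2.6 Å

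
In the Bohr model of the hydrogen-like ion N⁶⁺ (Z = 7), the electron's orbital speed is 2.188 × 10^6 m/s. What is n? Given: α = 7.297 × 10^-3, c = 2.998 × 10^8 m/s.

v_n = Zαc/n ⇒ n = Zαc/v = 7 × 0.007297 × 2.998 × 10^8 / 2.188 × 10^6 ≈ 7.00
n = 7

7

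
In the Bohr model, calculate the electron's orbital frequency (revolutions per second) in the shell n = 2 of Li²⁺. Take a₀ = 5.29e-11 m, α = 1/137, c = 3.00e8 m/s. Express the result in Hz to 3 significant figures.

7.41e15 Hz

r = n²a₀/Z = 7.05e-11 m, v = Zαc/n = 3.28e6 m/s
f = v/(2πr) = 7.41e15 Hz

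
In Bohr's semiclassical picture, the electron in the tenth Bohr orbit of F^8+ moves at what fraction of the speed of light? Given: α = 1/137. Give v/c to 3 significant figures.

0.00657

v_n = Zαc/n, so v/c = Zα/n = 9 × 0.00730 / 10 = 0.00657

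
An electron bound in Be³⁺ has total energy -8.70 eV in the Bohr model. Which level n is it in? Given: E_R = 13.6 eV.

E_n = −E_R Z²/n² ⇒ n² = E_R Z²/(−E_n) = 13.6 × 4² / 8.70 ≈ 25.01
n = 5

5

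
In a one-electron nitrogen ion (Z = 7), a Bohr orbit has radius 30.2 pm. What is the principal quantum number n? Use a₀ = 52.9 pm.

r_n = n²a₀/Z ⇒ n² = rZ/a₀ = 30.2 × 7 / 52.9 ≈ 4.00
n = 2

2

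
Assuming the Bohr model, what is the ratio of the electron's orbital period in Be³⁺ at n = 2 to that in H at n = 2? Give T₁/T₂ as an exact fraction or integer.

T ∝ Z^-2 · n^3
T₁/T₂ = (4/1)^-2 · (2/2)^3 = 1/16

1/16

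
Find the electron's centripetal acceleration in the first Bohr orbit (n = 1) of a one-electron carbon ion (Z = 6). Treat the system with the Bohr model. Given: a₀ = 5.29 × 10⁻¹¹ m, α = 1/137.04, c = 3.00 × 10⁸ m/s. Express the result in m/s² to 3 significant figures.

r = n²a₀/Z = 8.82 × 10⁻¹² m, v = Zαc/n = 1.31 × 10⁷ m/s
a = v²/r = (1.31 × 10⁷)² / 8.82 × 10⁻¹² = 1.96 × 10²⁵ m/s²

1.96 × 10²⁵ m/s²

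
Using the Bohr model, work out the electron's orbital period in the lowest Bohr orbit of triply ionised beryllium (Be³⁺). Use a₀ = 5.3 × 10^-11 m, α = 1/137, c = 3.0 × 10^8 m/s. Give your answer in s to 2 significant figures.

9.5 × 10^-18 s

r = n²a₀/Z = 1²·5.3 × 10^-11/4 = 1.3 × 10^-11 m
v = Zαc/n = 4·0.0073·3.0 × 10^8/1 = 8.8 × 10^6 m/s
T = 2πr/v = 9.5 × 10^-18 s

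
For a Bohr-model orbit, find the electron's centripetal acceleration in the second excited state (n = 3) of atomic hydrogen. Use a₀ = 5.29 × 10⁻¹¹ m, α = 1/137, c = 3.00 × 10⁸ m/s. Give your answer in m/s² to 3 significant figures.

1.12 × 10²¹ m/s²

r = n²a₀/Z = 4.76 × 10⁻¹⁰ m, v = Zαc/n = 7.30 × 10⁵ m/s
a = v²/r = (7.30 × 10⁵)² / 4.76 × 10⁻¹⁰ = 1.12 × 10²¹ m/s²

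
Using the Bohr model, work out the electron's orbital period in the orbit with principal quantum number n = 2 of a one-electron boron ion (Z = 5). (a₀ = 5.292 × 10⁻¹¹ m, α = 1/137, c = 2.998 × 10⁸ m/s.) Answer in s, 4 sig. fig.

4.862 × 10⁻¹⁷ s

r = n²a₀/Z = 2²·5.292 × 10⁻¹¹/5 = 4.234 × 10⁻¹¹ m
v = Zαc/n = 5·0.007299·2.998 × 10⁸/2 = 5.471 × 10⁶ m/s
T = 2πr/v = 4.862 × 10⁻¹⁷ s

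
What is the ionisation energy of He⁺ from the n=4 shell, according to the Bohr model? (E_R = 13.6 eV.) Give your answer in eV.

3.40 eV

E_n = −E_R·Z²/n² = −13.6 × 2²/4² eV = -3.40 eV
Ionisation energy = −E_n = 3.40 eV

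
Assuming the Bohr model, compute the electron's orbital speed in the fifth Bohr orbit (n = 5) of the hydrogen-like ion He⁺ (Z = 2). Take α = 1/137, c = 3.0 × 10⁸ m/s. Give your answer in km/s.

v_n = Zαc/n = 2 × 0.0073 × 3.0 × 10⁸ / 5
    = 880 km/s

880 km/s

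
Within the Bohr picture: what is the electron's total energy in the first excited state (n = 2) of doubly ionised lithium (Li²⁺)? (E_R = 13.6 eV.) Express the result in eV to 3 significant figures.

-30.6 eV

E_n = −E_R·Z²/n² = −13.6 × 3²/2² = -30.6 eV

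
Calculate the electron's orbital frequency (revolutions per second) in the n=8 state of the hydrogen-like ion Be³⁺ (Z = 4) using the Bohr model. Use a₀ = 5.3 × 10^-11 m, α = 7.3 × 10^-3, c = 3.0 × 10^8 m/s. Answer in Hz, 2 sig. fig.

2.1 × 10^14 Hz

r = n²a₀/Z = 8.5 × 10^-10 m, v = Zαc/n = 1.1 × 10^6 m/s
f = v/(2πr) = 2.1 × 10^14 Hz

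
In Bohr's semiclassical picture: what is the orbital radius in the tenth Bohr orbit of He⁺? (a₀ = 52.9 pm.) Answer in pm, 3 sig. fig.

r_n = n²a₀/Z = 10² × 52.9 / 2
    = 100 × 52.9 / 2 = 2640 pm

2640 pm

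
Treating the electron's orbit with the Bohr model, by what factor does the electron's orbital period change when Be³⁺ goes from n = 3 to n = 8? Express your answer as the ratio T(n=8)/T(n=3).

512/27

T ∝ Z^-2 · n^3; with Z fixed, T ∝ n^3.
T(n=8)/T(n=3) = (8/3)^3 = 512/27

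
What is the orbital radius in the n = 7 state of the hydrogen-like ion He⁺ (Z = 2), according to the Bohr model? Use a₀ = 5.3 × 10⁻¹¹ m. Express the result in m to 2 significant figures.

1.3 × 10⁻⁹ m

r_n = n²a₀/Z = 7² × 5.3 × 10⁻¹¹ / 2
    = 49 × 5.3 × 10⁻¹¹ / 2 = 1.3 × 10⁻⁹ m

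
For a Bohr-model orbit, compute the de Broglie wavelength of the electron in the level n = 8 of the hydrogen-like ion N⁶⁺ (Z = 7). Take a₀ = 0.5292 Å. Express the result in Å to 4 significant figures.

The Bohr quantisation condition is nλ = 2πr_n.
r_n = n²a₀/Z = 4.838 Å
λ = 2πr_n/n = 2π·4.838/8 = 3.800 Å

3.800 Å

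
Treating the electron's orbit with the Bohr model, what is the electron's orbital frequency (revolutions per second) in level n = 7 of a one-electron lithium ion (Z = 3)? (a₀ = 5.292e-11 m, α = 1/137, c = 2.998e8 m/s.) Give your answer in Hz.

r = n²a₀/Z = 8.644e-10 m, v = Zαc/n = 9.379e5 m/s
f = v/(2πr) = 1.727e14 Hz

1.727e14 Hz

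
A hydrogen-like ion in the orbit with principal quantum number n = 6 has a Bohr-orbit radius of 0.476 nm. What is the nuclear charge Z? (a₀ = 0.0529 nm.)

4

r_n = n²a₀/Z ⇒ Z = n²a₀/r = 6² × 0.0529 / 0.476 ≈ 4.00
Z = 4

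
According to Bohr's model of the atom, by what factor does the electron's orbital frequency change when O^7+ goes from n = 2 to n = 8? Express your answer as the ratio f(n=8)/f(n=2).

f ∝ Z^2 · n^-3; with Z fixed, f ∝ n^-3.
f(n=8)/f(n=2) = (8/2)^-3 = 1/64

1/64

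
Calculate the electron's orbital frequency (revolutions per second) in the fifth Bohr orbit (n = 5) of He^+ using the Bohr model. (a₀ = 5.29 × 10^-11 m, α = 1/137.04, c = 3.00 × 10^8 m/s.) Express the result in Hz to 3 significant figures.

2.11 × 10^14 Hz

r = n²a₀/Z = 6.61 × 10^-10 m, v = Zαc/n = 8.76 × 10^5 m/s
f = v/(2πr) = 2.11 × 10^14 Hz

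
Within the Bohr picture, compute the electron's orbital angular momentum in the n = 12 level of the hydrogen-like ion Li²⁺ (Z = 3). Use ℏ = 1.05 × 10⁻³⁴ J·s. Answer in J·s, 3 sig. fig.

L_n = nℏ = 12 × 1.05 × 10⁻³⁴ = 1.26 × 10⁻³³ J·s

1.26 × 10⁻³³ J·s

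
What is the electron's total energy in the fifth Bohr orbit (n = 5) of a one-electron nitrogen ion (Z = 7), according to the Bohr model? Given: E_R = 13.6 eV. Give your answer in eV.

-26.7 eV

E_n = −E_R·Z²/n² = −13.6 × 7²/5² = -26.7 eV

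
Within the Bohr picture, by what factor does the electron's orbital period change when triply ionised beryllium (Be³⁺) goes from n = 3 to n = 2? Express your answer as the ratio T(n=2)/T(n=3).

8/27

T ∝ Z^-2 · n^3; with Z fixed, T ∝ n^3.
T(n=2)/T(n=3) = (2/3)^3 = 8/27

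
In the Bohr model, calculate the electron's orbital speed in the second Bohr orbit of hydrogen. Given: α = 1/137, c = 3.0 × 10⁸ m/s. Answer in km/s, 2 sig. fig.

v_n = Zαc/n = 1 × 0.0073 × 3.0 × 10⁸ / 2
    = 1100 km/s

1100 km/s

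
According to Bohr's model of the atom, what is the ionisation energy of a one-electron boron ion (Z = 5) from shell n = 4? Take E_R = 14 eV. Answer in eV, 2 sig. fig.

E_n = −E_R·Z²/n² = −14 × 5²/4² eV = -22 eV
Ionisation energy = −E_n = 22 eV

22 eV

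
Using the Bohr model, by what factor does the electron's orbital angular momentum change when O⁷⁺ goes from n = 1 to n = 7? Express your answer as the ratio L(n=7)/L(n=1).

7

L = nℏ depends only on n, so L ∝ n.
L(n=7)/L(n=1) = (7/1)^1 = 7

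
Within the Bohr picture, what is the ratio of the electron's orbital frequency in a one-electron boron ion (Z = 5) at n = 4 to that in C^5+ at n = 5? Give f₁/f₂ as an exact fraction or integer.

f ∝ Z^2 · n^-3
f₁/f₂ = (5/6)^2 · (4/5)^-3 = 3125/2304

3125/2304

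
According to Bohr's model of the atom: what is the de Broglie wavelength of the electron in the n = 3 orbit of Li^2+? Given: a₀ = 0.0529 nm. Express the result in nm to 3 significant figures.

0.332 nm

The Bohr quantisation condition is nλ = 2πr_n.
r_n = n²a₀/Z = 0.159 nm
λ = 2πr_n/n = 2π·0.159/3 = 0.332 nm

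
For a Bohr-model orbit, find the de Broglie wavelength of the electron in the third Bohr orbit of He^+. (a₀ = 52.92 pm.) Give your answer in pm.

498.8 pm

The Bohr quantisation condition is nλ = 2πr_n.
r_n = n²a₀/Z = 238.1 pm
λ = 2πr_n/n = 2π·238.1/3 = 498.8 pm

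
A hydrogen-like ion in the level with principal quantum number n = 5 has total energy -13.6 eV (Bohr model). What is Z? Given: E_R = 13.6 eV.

E_n = −E_R Z²/n² ⇒ Z² = −E_n n²/E_R = 13.6 × 5² / 13.6 ≈ 25.00
Z = 5

5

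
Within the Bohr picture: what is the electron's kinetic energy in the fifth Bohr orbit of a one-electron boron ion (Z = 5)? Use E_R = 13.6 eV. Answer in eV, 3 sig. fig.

13.6 eV

For a Coulomb orbit the virial theorem gives K = −E_n.
E_n = −E_R·Z²/n², so K = E_R·Z²/n² = 13.6 × 5²/5² = 13.6 eV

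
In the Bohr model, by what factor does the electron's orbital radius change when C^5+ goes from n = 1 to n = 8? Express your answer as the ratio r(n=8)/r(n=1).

64

r ∝ Z^-1 · n^2; with Z fixed, r ∝ n^2.
r(n=8)/r(n=1) = (8/1)^2 = 64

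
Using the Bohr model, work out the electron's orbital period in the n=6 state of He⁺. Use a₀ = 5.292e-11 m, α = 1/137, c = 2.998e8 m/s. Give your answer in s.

8.205e-15 s

r = n²a₀/Z = 6²·5.292e-11/2 = 9.526e-10 m
v = Zαc/n = 2·0.007299·2.998e8/6 = 7.294e5 m/s
T = 2πr/v = 8.205e-15 s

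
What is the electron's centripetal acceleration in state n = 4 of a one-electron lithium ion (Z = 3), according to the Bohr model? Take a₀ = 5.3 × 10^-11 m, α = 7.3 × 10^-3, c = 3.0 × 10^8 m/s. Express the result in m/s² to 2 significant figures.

9.5 × 10^21 m/s²

r = n²a₀/Z = 2.8 × 10^-10 m, v = Zαc/n = 1.6 × 10^6 m/s
a = v²/r = (1.6 × 10^6)² / 2.8 × 10^-10 = 9.5 × 10^21 m/s²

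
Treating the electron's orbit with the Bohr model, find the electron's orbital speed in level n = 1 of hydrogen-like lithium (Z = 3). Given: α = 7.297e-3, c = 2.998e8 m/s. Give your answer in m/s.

v_n = Zαc/n = 3 × 0.007297 × 2.998e8 / 1
    = 6.563e6 m/s

6.563e6 m/s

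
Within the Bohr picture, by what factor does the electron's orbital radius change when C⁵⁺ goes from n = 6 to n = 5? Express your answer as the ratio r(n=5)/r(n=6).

r ∝ Z^-1 · n^2; with Z fixed, r ∝ n^2.
r(n=5)/r(n=6) = (5/6)^2 = 25/36

25/36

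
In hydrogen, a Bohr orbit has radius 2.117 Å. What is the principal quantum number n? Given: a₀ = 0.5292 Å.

r_n = n²a₀/Z ⇒ n² = rZ/a₀ = 2.117 × 1 / 0.5292 ≈ 4.00
n = 2

2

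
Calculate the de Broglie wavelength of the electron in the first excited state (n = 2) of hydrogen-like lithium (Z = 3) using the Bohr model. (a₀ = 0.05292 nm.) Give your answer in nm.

The Bohr quantisation condition is nλ = 2πr_n.
r_n = n²a₀/Z = 0.07056 nm
λ = 2πr_n/n = 2π·0.07056/2 = 0.2217 nm

0.2217 nm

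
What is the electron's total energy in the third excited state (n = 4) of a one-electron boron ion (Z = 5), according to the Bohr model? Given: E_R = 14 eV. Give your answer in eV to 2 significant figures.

E_n = −E_R·Z²/n² = −14 × 5²/4² = -22 eV

-22 eV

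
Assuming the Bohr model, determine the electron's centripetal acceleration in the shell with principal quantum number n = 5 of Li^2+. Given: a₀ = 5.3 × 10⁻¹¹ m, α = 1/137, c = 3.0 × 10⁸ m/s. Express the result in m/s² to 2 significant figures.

r = n²a₀/Z = 4.4 × 10⁻¹⁰ m, v = Zαc/n = 1.3 × 10⁶ m/s
a = v²/r = (1.3 × 10⁶)² / 4.4 × 10⁻¹⁰ = 3.9 × 10²¹ m/s²

3.9 × 10²¹ m/s²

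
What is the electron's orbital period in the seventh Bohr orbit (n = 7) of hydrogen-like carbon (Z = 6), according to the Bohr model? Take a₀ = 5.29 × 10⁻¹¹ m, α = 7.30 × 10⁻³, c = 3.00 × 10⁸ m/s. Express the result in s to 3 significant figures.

r = n²a₀/Z = 7²·5.29 × 10⁻¹¹/6 = 4.32 × 10⁻¹⁰ m
v = Zαc/n = 6·0.00730·3.00 × 10⁸/7 = 1.88 × 10⁶ m/s
T = 2πr/v = 1.45 × 10⁻¹⁵ s

1.45 × 10⁻¹⁵ s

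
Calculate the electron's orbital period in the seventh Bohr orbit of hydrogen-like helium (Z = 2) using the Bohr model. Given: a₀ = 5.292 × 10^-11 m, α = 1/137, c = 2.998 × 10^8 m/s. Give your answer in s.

r = n²a₀/Z = 7²·5.292 × 10^-11/2 = 1.297 × 10^-9 m
v = Zαc/n = 2·0.007299·2.998 × 10^8/7 = 6.252 × 10^5 m/s
T = 2πr/v = 1.303 × 10^-14 s

1.303 × 10^-14 s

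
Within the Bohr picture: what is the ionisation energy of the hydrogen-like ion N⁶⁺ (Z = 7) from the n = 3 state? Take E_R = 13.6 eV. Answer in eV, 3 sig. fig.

74.0 eV

E_n = −E_R·Z²/n² = −13.6 × 7²/3² eV = -74.0 eV
Ionisation energy = −E_n = 74.0 eV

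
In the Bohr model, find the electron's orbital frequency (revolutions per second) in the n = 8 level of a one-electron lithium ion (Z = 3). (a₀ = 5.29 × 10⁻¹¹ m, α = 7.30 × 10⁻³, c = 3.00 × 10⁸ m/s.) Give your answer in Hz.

r = n²a₀/Z = 1.13 × 10⁻⁹ m, v = Zαc/n = 8.21 × 10⁵ m/s
f = v/(2πr) = 1.16 × 10¹⁴ Hz

1.16 × 10¹⁴ Hz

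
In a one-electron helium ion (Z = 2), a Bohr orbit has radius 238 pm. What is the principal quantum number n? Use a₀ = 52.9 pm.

3

r_n = n²a₀/Z ⇒ n² = rZ/a₀ = 238 × 2 / 52.9 ≈ 9.00
n = 3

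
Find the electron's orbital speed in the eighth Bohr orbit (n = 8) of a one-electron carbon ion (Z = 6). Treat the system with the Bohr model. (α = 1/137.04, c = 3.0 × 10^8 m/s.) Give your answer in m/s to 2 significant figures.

1.6 × 10^6 m/s

v_n = Zαc/n = 6 × 0.0073 × 3.0 × 10^8 / 8
    = 1.6 × 10^6 m/s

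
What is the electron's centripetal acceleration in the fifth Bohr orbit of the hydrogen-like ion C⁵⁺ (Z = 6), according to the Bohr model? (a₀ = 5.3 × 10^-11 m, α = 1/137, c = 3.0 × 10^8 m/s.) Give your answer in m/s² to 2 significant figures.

r = n²a₀/Z = 2.2 × 10^-10 m, v = Zαc/n = 2.6 × 10^6 m/s
a = v²/r = (2.6 × 10^6)² / 2.2 × 10^-10 = 3.1 × 10^22 m/s²

3.1 × 10^22 m/s²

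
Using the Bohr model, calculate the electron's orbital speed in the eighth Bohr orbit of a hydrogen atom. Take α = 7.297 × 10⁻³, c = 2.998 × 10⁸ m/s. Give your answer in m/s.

2.735 × 10⁵ m/s

v_n = Zαc/n = 1 × 0.007297 × 2.998 × 10⁸ / 8
    = 2.735 × 10⁵ m/s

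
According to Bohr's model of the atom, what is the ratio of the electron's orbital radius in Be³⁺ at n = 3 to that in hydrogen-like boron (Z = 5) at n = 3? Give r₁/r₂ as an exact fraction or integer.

5/4

r ∝ Z^-1 · n^2
r₁/r₂ = (4/5)^-1 · (3/3)^2 = 5/4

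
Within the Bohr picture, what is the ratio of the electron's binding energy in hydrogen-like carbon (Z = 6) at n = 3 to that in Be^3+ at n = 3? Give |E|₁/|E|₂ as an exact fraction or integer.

9/4

|E| ∝ Z^2 · n^-2
|E|₁/|E|₂ = (6/4)^2 · (3/3)^-2 = 9/4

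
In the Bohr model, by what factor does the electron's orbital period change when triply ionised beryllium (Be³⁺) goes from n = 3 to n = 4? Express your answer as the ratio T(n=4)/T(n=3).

T ∝ Z^-2 · n^3; with Z fixed, T ∝ n^3.
T(n=4)/T(n=3) = (4/3)^3 = 64/27

64/27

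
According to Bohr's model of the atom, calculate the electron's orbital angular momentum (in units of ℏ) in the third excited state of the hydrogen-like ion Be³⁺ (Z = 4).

L_n = nℏ, so L/ℏ = n = 4.

4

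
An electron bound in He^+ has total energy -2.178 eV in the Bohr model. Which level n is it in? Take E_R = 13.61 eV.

5

E_n = −E_R Z²/n² ⇒ n² = E_R Z²/(−E_n) = 13.61 × 2² / 2.178 ≈ 25.00
n = 5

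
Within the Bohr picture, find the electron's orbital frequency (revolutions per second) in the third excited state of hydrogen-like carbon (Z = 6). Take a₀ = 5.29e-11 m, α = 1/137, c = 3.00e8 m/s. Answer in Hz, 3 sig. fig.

3.71e15 Hz

r = n²a₀/Z = 1.41e-10 m, v = Zαc/n = 3.28e6 m/s
f = v/(2πr) = 3.71e15 Hz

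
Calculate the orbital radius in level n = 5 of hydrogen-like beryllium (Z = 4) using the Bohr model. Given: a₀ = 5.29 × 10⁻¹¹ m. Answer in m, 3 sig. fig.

3.31 × 10⁻¹⁰ m

r_n = n²a₀/Z = 5² × 5.29 × 10⁻¹¹ / 4
    = 25 × 5.29 × 10⁻¹¹ / 4 = 3.31 × 10⁻¹⁰ m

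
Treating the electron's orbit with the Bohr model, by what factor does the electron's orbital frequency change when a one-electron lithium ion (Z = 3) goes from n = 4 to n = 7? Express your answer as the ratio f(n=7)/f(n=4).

f ∝ Z^2 · n^-3; with Z fixed, f ∝ n^-3.
f(n=7)/f(n=4) = (7/4)^-3 = 64/343

64/343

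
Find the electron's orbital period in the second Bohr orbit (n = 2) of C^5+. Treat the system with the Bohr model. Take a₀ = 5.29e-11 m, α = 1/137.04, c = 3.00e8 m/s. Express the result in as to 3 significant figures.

r = n²a₀/Z = 2²·5.29e-11/6 = 3.53e-11 m
v = Zαc/n = 6·0.00730·3.00e8/2 = 6.57e6 m/s
T = 2πr/v = 3.37e-17 s = 33.7 as

33.7 as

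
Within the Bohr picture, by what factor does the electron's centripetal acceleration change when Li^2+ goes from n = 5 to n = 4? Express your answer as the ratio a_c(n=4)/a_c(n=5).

625/256

a_c ∝ Z^3 · n^-4; with Z fixed, a_c ∝ n^-4.
a_c(n=4)/a_c(n=5) = (4/5)^-4 = 625/256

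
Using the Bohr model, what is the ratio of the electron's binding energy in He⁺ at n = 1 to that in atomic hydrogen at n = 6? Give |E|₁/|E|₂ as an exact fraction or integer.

|E| ∝ Z^2 · n^-2
|E|₁/|E|₂ = (2/1)^2 · (1/6)^-2 = 144

144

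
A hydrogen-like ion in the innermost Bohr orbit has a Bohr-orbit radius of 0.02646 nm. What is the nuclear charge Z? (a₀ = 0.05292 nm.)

2

r_n = n²a₀/Z ⇒ Z = n²a₀/r = 1² × 0.05292 / 0.02646 ≈ 2.00
Z = 2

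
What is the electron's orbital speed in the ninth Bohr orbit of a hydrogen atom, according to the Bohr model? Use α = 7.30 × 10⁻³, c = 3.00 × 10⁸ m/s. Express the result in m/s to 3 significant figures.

2.43 × 10⁵ m/s

v_n = Zαc/n = 1 × 0.00730 × 3.00 × 10⁸ / 9
    = 2.43 × 10⁵ m/s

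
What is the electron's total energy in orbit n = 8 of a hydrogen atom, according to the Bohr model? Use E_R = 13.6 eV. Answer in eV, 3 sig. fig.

E_n = −E_R·Z²/n² = −13.6 × 1²/8² = -0.212 eV

-0.212 eV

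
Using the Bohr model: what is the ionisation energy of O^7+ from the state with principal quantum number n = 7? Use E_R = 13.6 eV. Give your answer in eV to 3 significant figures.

E_n = −E_R·Z²/n² = −13.6 × 8²/7² eV = -17.8 eV
Ionisation energy = −E_n = 17.8 eV

17.8 eV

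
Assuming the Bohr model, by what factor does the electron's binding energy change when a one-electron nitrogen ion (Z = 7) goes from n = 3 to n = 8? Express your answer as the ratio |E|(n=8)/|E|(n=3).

|E| ∝ Z^2 · n^-2; with Z fixed, |E| ∝ n^-2.
|E|(n=8)/|E|(n=3) = (8/3)^-2 = 9/64

9/64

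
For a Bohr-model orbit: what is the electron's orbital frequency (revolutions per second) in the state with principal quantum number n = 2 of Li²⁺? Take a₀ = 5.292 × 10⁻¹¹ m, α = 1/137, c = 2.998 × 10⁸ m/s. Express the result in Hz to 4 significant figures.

r = n²a₀/Z = 7.056 × 10⁻¹¹ m, v = Zαc/n = 3.282 × 10⁶ m/s
f = v/(2πr) = 7.404 × 10¹⁵ Hz

7.404 × 10¹⁵ Hz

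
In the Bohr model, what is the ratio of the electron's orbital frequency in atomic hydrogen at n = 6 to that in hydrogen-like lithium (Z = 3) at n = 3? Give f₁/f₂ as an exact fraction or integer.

1/72

f ∝ Z^2 · n^-3
f₁/f₂ = (1/3)^2 · (6/3)^-3 = 1/72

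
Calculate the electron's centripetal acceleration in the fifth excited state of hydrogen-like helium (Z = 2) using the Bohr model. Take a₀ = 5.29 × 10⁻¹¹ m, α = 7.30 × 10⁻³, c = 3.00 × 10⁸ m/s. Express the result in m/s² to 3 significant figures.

r = n²a₀/Z = 9.52 × 10⁻¹⁰ m, v = Zαc/n = 7.30 × 10⁵ m/s
a = v²/r = (7.30 × 10⁵)² / 9.52 × 10⁻¹⁰ = 5.60 × 10²⁰ m/s²

5.60 × 10²⁰ m/s²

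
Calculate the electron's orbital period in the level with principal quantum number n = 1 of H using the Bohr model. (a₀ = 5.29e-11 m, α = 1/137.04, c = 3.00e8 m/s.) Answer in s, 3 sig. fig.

r = n²a₀/Z = 1²·5.29e-11/1 = 5.29e-11 m
v = Zαc/n = 1·0.00730·3.00e8/1 = 2.19e6 m/s
T = 2πr/v = 1.52e-16 s

1.52e-16 s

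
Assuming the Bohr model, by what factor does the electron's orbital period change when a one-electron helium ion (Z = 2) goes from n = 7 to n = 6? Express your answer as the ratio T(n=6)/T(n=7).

T ∝ Z^-2 · n^3; with Z fixed, T ∝ n^3.
T(n=6)/T(n=7) = (6/7)^3 = 216/343

216/343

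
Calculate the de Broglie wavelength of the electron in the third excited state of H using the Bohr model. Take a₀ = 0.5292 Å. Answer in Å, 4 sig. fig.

The Bohr quantisation condition is nλ = 2πr_n.
r_n = n²a₀/Z = 8.467 Å
λ = 2πr_n/n = 2π·8.467/4 = 13.30 Å

13.30 Å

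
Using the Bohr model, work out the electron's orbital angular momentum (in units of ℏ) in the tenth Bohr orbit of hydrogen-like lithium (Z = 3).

10

L_n = nℏ, so L/ℏ = n = 10.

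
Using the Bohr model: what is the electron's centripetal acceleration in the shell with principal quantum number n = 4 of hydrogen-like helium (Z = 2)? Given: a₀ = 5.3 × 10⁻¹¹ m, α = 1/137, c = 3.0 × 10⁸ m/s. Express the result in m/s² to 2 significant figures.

2.8 × 10²¹ m/s²

r = n²a₀/Z = 4.2 × 10⁻¹⁰ m, v = Zαc/n = 1.1 × 10⁶ m/s
a = v²/r = (1.1 × 10⁶)² / 4.2 × 10⁻¹⁰ = 2.8 × 10²¹ m/s²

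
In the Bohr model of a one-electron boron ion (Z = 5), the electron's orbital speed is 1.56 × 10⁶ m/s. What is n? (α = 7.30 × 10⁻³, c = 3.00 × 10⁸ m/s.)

v_n = Zαc/n ⇒ n = Zαc/v = 5 × 0.00730 × 3.00 × 10⁸ / 1.56 × 10⁶ ≈ 7.02
n = 7

7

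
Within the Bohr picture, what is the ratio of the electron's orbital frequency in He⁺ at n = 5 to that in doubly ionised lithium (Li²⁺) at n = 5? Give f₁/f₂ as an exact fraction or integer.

f ∝ Z^2 · n^-3
f₁/f₂ = (2/3)^2 · (5/5)^-3 = 4/9

4/9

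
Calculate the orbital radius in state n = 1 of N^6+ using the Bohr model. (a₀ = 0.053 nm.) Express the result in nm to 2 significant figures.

r_n = n²a₀/Z = 1² × 0.053 / 7
    = 1 × 0.053 / 7 = 0.0076 nm

0.0076 nm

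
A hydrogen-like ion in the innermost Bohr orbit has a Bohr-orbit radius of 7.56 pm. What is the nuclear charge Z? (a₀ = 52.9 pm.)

7

r_n = n²a₀/Z ⇒ Z = n²a₀/r = 1² × 52.9 / 7.56 ≈ 7.00
Z = 7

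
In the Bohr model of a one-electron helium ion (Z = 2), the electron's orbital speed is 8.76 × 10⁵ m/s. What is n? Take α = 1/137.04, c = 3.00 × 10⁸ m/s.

v_n = Zαc/n ⇒ n = Zαc/v = 2 × 0.00730 × 3.00 × 10⁸ / 8.76 × 10⁵ ≈ 5.00
n = 5

5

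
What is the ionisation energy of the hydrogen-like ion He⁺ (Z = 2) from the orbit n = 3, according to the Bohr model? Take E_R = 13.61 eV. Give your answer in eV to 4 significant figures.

E_n = −E_R·Z²/n² = −13.61 × 2²/3² eV = -6.049 eV
Ionisation energy = −E_n = 6.049 eV

6.049 eV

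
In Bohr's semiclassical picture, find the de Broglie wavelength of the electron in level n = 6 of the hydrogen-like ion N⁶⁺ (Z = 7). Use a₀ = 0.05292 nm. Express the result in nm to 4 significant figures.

0.2850 nm

The Bohr quantisation condition is nλ = 2πr_n.
r_n = n²a₀/Z = 0.2722 nm
λ = 2πr_n/n = 2π·0.2722/6 = 0.2850 nm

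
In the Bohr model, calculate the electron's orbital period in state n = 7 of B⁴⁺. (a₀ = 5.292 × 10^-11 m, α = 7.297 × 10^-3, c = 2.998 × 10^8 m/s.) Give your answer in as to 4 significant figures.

2085 as

r = n²a₀/Z = 7²·5.292 × 10^-11/5 = 5.186 × 10^-10 m
v = Zαc/n = 5·0.007297·2.998 × 10^8/7 = 1.563 × 10^6 m/s
T = 2πr/v = 2.085 × 10^-15 s = 2085 as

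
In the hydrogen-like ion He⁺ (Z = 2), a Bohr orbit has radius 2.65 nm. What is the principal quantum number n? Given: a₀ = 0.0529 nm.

r_n = n²a₀/Z ⇒ n² = rZ/a₀ = 2.65 × 2 / 0.0529 ≈ 100.19
n = 10

10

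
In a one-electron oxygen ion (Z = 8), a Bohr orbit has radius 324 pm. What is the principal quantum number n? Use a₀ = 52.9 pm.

r_n = n²a₀/Z ⇒ n² = rZ/a₀ = 324 × 8 / 52.9 ≈ 49.00
n = 7

7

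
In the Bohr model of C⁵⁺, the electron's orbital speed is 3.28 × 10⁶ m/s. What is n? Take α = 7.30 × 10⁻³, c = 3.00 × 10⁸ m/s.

4

v_n = Zαc/n ⇒ n = Zαc/v = 6 × 0.00730 × 3.00 × 10⁸ / 3.28 × 10⁶ ≈ 4.01
n = 4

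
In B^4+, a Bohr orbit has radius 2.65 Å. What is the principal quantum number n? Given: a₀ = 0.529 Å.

5

r_n = n²a₀/Z ⇒ n² = rZ/a₀ = 2.65 × 5 / 0.529 ≈ 25.05
n = 5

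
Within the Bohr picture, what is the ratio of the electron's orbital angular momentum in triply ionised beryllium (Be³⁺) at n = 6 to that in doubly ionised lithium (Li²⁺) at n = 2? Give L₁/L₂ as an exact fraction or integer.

L = nℏ is independent of Z.
L₁/L₂ = n₁/n₂ = 6/2 = 3

3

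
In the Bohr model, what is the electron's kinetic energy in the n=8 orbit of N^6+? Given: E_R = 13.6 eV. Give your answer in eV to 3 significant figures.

10.4 eV

For a Coulomb orbit the virial theorem gives K = −E_n.
E_n = −E_R·Z²/n², so K = E_R·Z²/n² = 13.6 × 7²/8² = 10.4 eV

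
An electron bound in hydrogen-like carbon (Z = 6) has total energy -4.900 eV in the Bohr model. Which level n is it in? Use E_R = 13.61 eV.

10

E_n = −E_R Z²/n² ⇒ n² = E_R Z²/(−E_n) = 13.61 × 6² / 4.900 ≈ 99.99
n = 10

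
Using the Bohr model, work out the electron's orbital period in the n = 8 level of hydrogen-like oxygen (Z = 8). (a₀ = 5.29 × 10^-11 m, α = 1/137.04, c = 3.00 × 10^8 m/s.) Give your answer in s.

r = n²a₀/Z = 8²·5.29 × 10^-11/8 = 4.23 × 10^-10 m
v = Zαc/n = 8·0.00730·3.00 × 10^8/8 = 2.19 × 10^6 m/s
T = 2πr/v = 1.21 × 10^-15 s

1.21 × 10^-15 s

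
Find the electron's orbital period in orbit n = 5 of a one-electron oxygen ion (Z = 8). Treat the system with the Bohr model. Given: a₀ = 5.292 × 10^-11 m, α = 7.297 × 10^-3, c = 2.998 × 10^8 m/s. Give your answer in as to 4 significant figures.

296.9 as

r = n²a₀/Z = 5²·5.292 × 10^-11/8 = 1.654 × 10^-10 m
v = Zαc/n = 8·0.007297·2.998 × 10^8/5 = 3.500 × 10^6 m/s
T = 2πr/v = 2.969 × 10^-16 s = 296.9 as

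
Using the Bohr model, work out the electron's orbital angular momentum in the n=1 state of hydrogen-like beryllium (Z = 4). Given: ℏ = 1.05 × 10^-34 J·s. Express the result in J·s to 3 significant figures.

1.05 × 10^-34 J·s

L_n = nℏ = 1 × 1.05 × 10^-34 = 1.05 × 10^-34 J·s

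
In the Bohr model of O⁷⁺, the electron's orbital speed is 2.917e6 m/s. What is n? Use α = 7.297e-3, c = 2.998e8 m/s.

6

v_n = Zαc/n ⇒ n = Zαc/v = 8 × 0.007297 × 2.998e8 / 2.917e6 ≈ 6.00
n = 6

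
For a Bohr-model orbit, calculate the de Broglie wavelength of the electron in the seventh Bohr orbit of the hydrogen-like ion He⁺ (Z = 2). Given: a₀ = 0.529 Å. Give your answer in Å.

The Bohr quantisation condition is nλ = 2πr_n.
r_n = n²a₀/Z = 13.0 Å
λ = 2πr_n/n = 2π·13.0/7 = 11.6 Å

11.6 Å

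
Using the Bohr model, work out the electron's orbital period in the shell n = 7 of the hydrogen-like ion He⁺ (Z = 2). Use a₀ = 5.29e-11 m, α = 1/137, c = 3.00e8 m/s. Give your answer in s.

r = n²a₀/Z = 7²·5.29e-11/2 = 1.30e-9 m
v = Zαc/n = 2·0.00730·3.00e8/7 = 6.26e5 m/s
T = 2πr/v = 1.30e-14 s

1.30e-14 s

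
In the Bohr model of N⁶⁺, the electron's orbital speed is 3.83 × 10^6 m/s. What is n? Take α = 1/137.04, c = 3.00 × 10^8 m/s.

4

v_n = Zαc/n ⇒ n = Zαc/v = 7 × 0.00730 × 3.00 × 10^8 / 3.83 × 10^6 ≈ 4.00
n = 4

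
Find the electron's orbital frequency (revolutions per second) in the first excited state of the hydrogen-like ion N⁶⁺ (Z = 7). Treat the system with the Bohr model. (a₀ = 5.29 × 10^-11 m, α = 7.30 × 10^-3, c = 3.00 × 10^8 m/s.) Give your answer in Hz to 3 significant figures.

4.04 × 10^16 Hz

r = n²a₀/Z = 3.02 × 10^-11 m, v = Zαc/n = 7.67 × 10^6 m/s
f = v/(2πr) = 4.04 × 10^16 Hz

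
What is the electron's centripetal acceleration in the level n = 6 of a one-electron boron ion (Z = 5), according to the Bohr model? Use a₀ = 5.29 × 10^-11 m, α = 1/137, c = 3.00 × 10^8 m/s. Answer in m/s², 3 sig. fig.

8.74 × 10^21 m/s²

r = n²a₀/Z = 3.81 × 10^-10 m, v = Zαc/n = 1.82 × 10^6 m/s
a = v²/r = (1.82 × 10^6)² / 3.81 × 10^-10 = 8.74 × 10^21 m/s²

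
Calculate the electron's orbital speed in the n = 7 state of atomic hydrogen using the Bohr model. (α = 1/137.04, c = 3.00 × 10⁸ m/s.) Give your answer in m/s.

3.13 × 10⁵ m/s

v_n = Zαc/n = 1 × 0.00730 × 3.00 × 10⁸ / 7
    = 3.13 × 10⁵ m/s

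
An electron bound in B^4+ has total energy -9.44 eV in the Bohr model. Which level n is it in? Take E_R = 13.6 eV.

6

E_n = −E_R Z²/n² ⇒ n² = E_R Z²/(−E_n) = 13.6 × 5² / 9.44 ≈ 36.02
n = 6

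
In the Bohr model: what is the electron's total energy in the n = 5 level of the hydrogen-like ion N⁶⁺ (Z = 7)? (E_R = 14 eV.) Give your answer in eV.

E_n = −E_R·Z²/n² = −14 × 7²/5² = -27 eV

-27 eV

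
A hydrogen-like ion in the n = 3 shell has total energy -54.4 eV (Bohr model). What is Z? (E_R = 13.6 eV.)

6

E_n = −E_R Z²/n² ⇒ Z² = −E_n n²/E_R = 54.4 × 3² / 13.6 ≈ 36.00
Z = 6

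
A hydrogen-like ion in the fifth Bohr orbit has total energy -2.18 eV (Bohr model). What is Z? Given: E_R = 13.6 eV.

2

E_n = −E_R Z²/n² ⇒ Z² = −E_n n²/E_R = 2.18 × 5² / 13.6 ≈ 4.01
Z = 2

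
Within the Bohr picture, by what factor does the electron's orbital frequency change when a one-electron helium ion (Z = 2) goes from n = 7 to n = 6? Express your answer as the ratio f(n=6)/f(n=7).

f ∝ Z^2 · n^-3; with Z fixed, f ∝ n^-3.
f(n=6)/f(n=7) = (6/7)^-3 = 343/216

343/216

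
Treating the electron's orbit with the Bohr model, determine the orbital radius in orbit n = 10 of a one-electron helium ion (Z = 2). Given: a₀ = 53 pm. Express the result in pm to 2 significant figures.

r_n = n²a₀/Z = 10² × 53 / 2
    = 100 × 53 / 2 = 2600 pm

2600 pm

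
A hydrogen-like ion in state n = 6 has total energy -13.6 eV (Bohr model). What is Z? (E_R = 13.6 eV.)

E_n = −E_R Z²/n² ⇒ Z² = −E_n n²/E_R = 13.6 × 6² / 13.6 ≈ 36.00
Z = 6

6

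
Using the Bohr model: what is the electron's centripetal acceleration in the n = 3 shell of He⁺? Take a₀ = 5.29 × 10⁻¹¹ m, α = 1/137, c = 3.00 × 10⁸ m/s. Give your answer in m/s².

r = n²a₀/Z = 2.38 × 10⁻¹⁰ m, v = Zαc/n = 1.46 × 10⁶ m/s
a = v²/r = (1.46 × 10⁶)² / 2.38 × 10⁻¹⁰ = 8.95 × 10²¹ m/s²

8.95 × 10²¹ m/s²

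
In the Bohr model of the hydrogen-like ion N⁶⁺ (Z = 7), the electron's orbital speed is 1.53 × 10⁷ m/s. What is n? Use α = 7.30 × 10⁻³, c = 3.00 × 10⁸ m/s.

1

v_n = Zαc/n ⇒ n = Zαc/v = 7 × 0.00730 × 3.00 × 10⁸ / 1.53 × 10⁷ ≈ 1.00
n = 1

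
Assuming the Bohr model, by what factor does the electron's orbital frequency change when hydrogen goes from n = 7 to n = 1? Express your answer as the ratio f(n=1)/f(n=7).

343

f ∝ Z^2 · n^-3; with Z fixed, f ∝ n^-3.
f(n=1)/f(n=7) = (1/7)^-3 = 343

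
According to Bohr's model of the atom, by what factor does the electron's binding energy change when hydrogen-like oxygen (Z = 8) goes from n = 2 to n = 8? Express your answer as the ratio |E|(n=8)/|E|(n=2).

1/16

|E| ∝ Z^2 · n^-2; with Z fixed, |E| ∝ n^-2.
|E|(n=8)/|E|(n=2) = (8/2)^-2 = 1/16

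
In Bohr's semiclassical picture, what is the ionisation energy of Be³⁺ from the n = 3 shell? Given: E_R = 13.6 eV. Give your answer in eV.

E_n = −E_R·Z²/n² = −13.6 × 4²/3² eV = -24.2 eV
Ionisation energy = −E_n = 24.2 eV

24.2 eV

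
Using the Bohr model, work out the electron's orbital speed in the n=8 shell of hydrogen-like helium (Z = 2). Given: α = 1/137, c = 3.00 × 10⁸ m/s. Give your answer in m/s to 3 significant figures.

v_n = Zαc/n = 2 × 0.00730 × 3.00 × 10⁸ / 8
    = 5.47 × 10⁵ m/s

5.47 × 10⁵ m/s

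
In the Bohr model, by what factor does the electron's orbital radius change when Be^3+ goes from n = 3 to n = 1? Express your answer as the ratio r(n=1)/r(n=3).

1/9

r ∝ Z^-1 · n^2; with Z fixed, r ∝ n^2.
r(n=1)/r(n=3) = (1/3)^2 = 1/9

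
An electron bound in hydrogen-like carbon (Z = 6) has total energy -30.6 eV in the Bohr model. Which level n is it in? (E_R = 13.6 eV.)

4

E_n = −E_R Z²/n² ⇒ n² = E_R Z²/(−E_n) = 13.6 × 6² / 30.6 ≈ 16.00
n = 4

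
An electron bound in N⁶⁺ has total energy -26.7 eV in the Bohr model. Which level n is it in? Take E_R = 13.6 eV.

E_n = −E_R Z²/n² ⇒ n² = E_R Z²/(−E_n) = 13.6 × 7² / 26.7 ≈ 24.96
n = 5

5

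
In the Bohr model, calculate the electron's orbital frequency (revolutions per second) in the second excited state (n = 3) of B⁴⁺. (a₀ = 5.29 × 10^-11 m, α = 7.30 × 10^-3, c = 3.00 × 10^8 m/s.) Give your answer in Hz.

6.10 × 10^15 Hz

r = n²a₀/Z = 9.52 × 10^-11 m, v = Zαc/n = 3.65 × 10^6 m/s
f = v/(2πr) = 6.10 × 10^15 Hz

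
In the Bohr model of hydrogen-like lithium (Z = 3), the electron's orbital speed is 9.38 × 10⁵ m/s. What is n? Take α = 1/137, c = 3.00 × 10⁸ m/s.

7

v_n = Zαc/n ⇒ n = Zαc/v = 3 × 0.00730 × 3.00 × 10⁸ / 9.38 × 10⁵ ≈ 7.00
n = 7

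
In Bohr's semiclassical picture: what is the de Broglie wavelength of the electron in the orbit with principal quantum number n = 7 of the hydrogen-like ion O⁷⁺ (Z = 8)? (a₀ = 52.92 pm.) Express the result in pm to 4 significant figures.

290.9 pm

The Bohr quantisation condition is nλ = 2πr_n.
r_n = n²a₀/Z = 324.1 pm
λ = 2πr_n/n = 2π·324.1/7 = 290.9 pm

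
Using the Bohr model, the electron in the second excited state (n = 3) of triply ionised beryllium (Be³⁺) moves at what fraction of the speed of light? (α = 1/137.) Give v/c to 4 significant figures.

0.009732

v_n = Zαc/n, so v/c = Zα/n = 4 × 0.007299 / 3 = 0.009732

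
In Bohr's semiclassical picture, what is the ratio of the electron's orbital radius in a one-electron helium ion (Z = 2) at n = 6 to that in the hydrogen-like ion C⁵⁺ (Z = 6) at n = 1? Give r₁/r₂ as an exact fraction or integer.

108

r ∝ Z^-1 · n^2
r₁/r₂ = (2/6)^-1 · (6/1)^2 = 108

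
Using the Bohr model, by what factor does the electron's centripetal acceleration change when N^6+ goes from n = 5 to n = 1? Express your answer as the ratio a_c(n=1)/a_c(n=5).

625

a_c ∝ Z^3 · n^-4; with Z fixed, a_c ∝ n^-4.
a_c(n=1)/a_c(n=5) = (1/5)^-4 = 625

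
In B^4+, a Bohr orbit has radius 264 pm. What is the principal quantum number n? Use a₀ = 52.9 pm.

r_n = n²a₀/Z ⇒ n² = rZ/a₀ = 264 × 5 / 52.9 ≈ 24.95
n = 5

5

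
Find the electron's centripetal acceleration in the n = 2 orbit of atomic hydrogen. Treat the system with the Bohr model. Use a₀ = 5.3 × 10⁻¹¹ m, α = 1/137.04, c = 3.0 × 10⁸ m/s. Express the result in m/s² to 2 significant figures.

5.7 × 10²¹ m/s²

r = n²a₀/Z = 2.1 × 10⁻¹⁰ m, v = Zαc/n = 1.1 × 10⁶ m/s
a = v²/r = (1.1 × 10⁶)² / 2.1 × 10⁻¹⁰ = 5.7 × 10²¹ m/s²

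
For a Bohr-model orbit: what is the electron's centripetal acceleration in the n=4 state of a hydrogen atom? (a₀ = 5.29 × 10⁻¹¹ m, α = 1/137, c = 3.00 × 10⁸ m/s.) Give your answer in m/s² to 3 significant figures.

3.54 × 10²⁰ m/s²

r = n²a₀/Z = 8.46 × 10⁻¹⁰ m, v = Zαc/n = 5.47 × 10⁵ m/s
a = v²/r = (5.47 × 10⁵)² / 8.46 × 10⁻¹⁰ = 3.54 × 10²⁰ m/s²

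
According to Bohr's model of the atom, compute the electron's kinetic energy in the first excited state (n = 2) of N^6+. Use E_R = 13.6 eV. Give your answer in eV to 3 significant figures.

For a Coulomb orbit the virial theorem gives K = −E_n.
E_n = −E_R·Z²/n², so K = E_R·Z²/n² = 13.6 × 7²/2² = 167 eV

167 eV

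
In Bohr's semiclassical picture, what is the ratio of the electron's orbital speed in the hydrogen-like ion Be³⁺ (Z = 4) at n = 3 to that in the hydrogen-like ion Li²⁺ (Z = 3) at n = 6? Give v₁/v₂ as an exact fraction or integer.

v ∝ Z^1 · n^-1
v₁/v₂ = (4/3)^1 · (3/6)^-1 = 8/3

8/3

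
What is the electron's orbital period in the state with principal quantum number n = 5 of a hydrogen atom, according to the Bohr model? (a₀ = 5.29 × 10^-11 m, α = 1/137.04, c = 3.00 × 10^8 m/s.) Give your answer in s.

1.90 × 10^-14 s

r = n²a₀/Z = 5²·5.29 × 10^-11/1 = 1.32 × 10^-9 m
v = Zαc/n = 1·0.00730·3.00 × 10^8/5 = 4.38 × 10^5 m/s
T = 2πr/v = 1.90 × 10^-14 s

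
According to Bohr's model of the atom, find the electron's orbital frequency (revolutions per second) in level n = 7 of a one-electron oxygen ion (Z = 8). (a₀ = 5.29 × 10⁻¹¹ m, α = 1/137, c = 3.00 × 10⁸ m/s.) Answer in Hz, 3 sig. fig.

1.23 × 10¹⁵ Hz

r = n²a₀/Z = 3.24 × 10⁻¹⁰ m, v = Zαc/n = 2.50 × 10⁶ m/s
f = v/(2πr) = 1.23 × 10¹⁵ Hz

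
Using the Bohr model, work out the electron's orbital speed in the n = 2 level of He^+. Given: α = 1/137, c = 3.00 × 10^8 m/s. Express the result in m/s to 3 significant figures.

v_n = Zαc/n = 2 × 0.00730 × 3.00 × 10^8 / 2
    = 2.19 × 10^6 m/s

2.19 × 10^6 m/s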